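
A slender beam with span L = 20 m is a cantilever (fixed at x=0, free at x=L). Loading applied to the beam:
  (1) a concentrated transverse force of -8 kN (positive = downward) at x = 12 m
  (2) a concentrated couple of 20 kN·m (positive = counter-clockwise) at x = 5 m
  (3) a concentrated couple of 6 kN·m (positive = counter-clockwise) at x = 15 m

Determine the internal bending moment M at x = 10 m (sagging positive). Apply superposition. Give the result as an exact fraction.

M(10) = 22 kN·m

Load 1 — point force P=-8 kN at a=12 m (b=L-a=8):
  M_1 = -P(a-x)  [x≤a] = -(-8)·(12-10) = 16 kN·m
Load 2 — applied couple M₀=20 kN·m at a=5 m (b=L-a=15):
  M_2 = 0  [x>a] = 0 kN·m
Load 3 — applied couple M₀=6 kN·m at a=15 m (b=L-a=5):
  M_3 = M₀  [x≤a] = 6 = 6 kN·m
Superposition: M = Σ M_i = 22 kN·m ≈ 22.000000 kN·m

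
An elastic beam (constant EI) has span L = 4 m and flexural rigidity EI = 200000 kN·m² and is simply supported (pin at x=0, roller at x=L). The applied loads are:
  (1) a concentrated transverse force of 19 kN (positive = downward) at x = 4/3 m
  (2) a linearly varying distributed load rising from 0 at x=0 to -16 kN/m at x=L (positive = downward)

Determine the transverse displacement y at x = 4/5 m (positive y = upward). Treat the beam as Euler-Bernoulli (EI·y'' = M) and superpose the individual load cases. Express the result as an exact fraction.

Load 1 — point force P=19 kN at a=4/3 m (b=L-a=8/3):
  y_1 = -Pbx(L²-b²-x²)/(6LEI)  [x≤a] = -19·(8/3)·(4/5)·(4²-(8/3)²-(4/5)²)/(6·4·200000) = -2204/31640625 m
Load 2 — triangular load w₀=-16 kN/m (0→w₀ over full span):
  y_2 = -w₀x(7L⁴-10L²x²+3x⁴)/(360LEI) = -(-16)·(4/5)·(7·4⁴-10·4²·(4/5)²+3·(4/5)⁴)/(360·4·200000) = 11008/146484375 m
Superposition: y = Σ y_i = 21716/3955078125 m ≈ 0.000005 m

y(4/5) = 21716/3955078125 m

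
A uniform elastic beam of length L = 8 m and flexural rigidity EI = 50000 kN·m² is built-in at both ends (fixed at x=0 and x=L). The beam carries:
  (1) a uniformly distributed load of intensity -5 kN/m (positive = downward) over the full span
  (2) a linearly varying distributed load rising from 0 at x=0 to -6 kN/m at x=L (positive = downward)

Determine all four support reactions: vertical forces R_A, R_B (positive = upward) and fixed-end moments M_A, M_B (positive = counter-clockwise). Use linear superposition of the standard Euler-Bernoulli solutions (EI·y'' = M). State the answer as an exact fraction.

R_A = -136/5 kN, M_A = -592/15 kN·m, R_B = -184/5 kN, M_B = 688/15 kN·m

Load 1 — uniform load w=-5 kN/m over full span:
  R_A = wL/2 = (-5)·8/2 = -20 kN
  M_A = wL²/12 = (-5)·8²/12 = -80/3 kN·m
  R_B = wL/2 = (-5)·8/2 = -20 kN
  M_B = -wL²/12 = -(-5)·8²/12 = 80/3 kN·m
Load 2 — triangular load w₀=-6 kN/m (0→w₀ over full span):
  R_A = 3w₀L/20 = 3·(-6)·8/20 = -36/5 kN
  M_A = w₀L²/30 = (-6)·8²/30 = -64/5 kN·m
  R_B = 7w₀L/20 = 7·(-6)·8/20 = -84/5 kN
  M_B = -w₀L²/20 = -(-6)·8²/20 = 96/5 kN·m
Superposition: R_A = -136/5 kN, M_A = -592/15 kN·m, R_B = -184/5 kN, M_B = 688/15 kN·m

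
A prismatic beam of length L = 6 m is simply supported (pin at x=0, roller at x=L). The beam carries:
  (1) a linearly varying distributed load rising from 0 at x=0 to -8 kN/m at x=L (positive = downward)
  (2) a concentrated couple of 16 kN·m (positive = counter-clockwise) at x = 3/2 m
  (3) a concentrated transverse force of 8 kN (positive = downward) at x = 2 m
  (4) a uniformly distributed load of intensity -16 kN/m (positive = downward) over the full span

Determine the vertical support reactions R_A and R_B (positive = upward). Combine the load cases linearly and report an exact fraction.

Load 1 — triangular load w₀=-8 kN/m (0→w₀ over full span):
  R_A = w₀L/6 = (-8)·6/6 = -8 kN
  R_B = w₀L/3 = (-8)·6/3 = -16 kN
Load 2 — applied couple M₀=16 kN·m at a=3/2 m (b=L-a=9/2):
  R_A = M₀/L = 16/6 = 8/3 kN
  R_B = -M₀/L = -16/6 = -8/3 kN
Load 3 — point force P=8 kN at a=2 m (b=L-a=4):
  R_A = Pb/L = 8·4/6 = 16/3 kN
  R_B = Pa/L = 8·2/6 = 8/3 kN
Load 4 — uniform load w=-16 kN/m over full span:
  R_A = wL/2 = (-16)·6/2 = -48 kN
  R_B = wL/2 = (-16)·6/2 = -48 kN
Superposition: R_A = -48 kN, R_B = -64 kN

R_A = -48 kN, R_B = -64 kN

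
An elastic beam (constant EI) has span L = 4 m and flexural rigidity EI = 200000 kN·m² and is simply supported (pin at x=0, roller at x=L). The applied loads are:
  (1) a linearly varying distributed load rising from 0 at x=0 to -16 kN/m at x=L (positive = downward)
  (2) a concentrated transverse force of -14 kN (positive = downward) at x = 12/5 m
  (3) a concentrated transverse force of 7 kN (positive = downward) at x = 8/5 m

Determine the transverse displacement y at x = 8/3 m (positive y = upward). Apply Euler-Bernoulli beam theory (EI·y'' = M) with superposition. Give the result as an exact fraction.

Load 1 — triangular load w₀=-16 kN/m (0→w₀ over full span):
  y_1 = -w₀x(7L⁴-10L²x²+3x⁴)/(360LEI) = -(-16)·(8/3)·(7·4⁴-10·4²·(8/3)²+3·(8/3)⁴)/(360·4·200000) = 272/2278125 m
Load 2 — point force P=-14 kN at a=12/5 m (b=L-a=8/5):
  y_2 = -Pa(L-x)(2Lx-a²-x²)/(6LEI)  [x>a] = -(-14)·(12/5)·(4-(8/3))·(2·4·(8/3)-(12/5)²-(8/3)²)/(6·4·200000) = 833/10546875 m
Load 3 — point force P=7 kN at a=8/5 m (b=L-a=12/5):
  y_3 = -Pa(L-x)(2Lx-a²-x²)/(6LEI)  [x>a] = -7·(8/5)·(4-(8/3))·(2·4·(8/3)-(8/5)²-(8/3)²)/(6·4·200000) = -1148/31640625 m
Superposition: y = Σ y_i = 46159/284765625 m ≈ 0.000162 m

y(8/3) = 46159/284765625 m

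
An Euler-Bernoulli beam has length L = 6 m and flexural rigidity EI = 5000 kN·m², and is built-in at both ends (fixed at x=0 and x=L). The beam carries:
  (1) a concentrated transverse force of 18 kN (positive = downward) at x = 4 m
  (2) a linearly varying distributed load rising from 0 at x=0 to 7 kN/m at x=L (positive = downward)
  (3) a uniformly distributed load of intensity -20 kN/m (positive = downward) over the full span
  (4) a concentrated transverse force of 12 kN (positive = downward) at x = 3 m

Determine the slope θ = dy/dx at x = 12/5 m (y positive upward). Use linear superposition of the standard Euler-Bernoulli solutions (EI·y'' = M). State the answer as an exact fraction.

θ(12/5) = 279/390625 rad

Load 1 — point force P=18 kN at a=4 m (b=L-a=2):
  θ_1 = -Pb²x(2aL-(3a+b)x)/(2L³EI)  [x≤a] = -18·2²·(12/5)·(2·4·6-(3·4+2)·(12/5))/(2·6³·5000) = -18/15625 rad
Load 2 — triangular load w₀=7 kN/m (0→w₀ over full span):
  θ_2 = -w₀(2x(L-x)(L-2x)(x+2L)+x²(L-x)²)/(120LEI) = -7·(2·(12/5)·(6-(12/5))·(6-2·(12/5))·((12/5)+2·6)+(12/5)²·(6-(12/5))²)/(120·6·5000) = -567/781250 rad
Load 3 — uniform load w=-20 kN/m over full span:
  θ_3 = -wx(L-x)(L-2x)/(12EI) = -(-20)·(12/5)·(6-(12/5))·(6-2·(12/5))/(12·5000) = 54/15625 rad
Load 4 — point force P=12 kN at a=3 m (b=L-a=3):
  θ_4 = -Pb²x(2aL-(3a+b)x)/(2L³EI)  [x≤a] = -12·3²·(12/5)·(2·3·6-(3·3+3)·(12/5))/(2·6³·5000) = -27/31250 rad
Superposition: θ = Σ θ_i = 279/390625 rad ≈ 0.000714 rad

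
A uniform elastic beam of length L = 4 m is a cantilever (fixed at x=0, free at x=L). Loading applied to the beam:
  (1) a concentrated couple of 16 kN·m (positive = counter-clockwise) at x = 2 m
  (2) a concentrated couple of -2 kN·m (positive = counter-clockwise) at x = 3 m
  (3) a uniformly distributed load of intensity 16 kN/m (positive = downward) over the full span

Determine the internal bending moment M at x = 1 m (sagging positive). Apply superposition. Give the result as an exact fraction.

Load 1 — applied couple M₀=16 kN·m at a=2 m (b=L-a=2):
  M_1 = M₀  [x≤a] = 16 = 16 kN·m
Load 2 — applied couple M₀=-2 kN·m at a=3 m (b=L-a=1):
  M_2 = M₀  [x≤a] = (-2) = -2 kN·m
Load 3 — uniform load w=16 kN/m over full span:
  M_3 = -w(L-x)²/2 = -16·(4-1)²/2 = -72 kN·m
Superposition: M = Σ M_i = -58 kN·m ≈ -58.000000 kN·m

M(1) = -58 kN·m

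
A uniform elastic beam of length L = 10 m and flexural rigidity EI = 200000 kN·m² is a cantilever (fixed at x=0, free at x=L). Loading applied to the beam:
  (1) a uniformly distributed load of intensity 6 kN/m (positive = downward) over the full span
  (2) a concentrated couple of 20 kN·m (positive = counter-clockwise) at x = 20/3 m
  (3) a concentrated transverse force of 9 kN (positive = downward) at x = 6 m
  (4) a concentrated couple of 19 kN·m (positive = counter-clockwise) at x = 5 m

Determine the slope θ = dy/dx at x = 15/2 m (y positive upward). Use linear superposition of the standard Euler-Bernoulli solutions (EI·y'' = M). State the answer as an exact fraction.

θ(15/2) = -22033/4800000 rad

Load 1 — uniform load w=6 kN/m over full span:
  θ_1 = -wx(x²-3Lx+3L²)/(6EI) = -6·(15/2)·((15/2)²-3·10·(15/2)+3·10²)/(6·200000) = -63/12800 rad
Load 2 — applied couple M₀=20 kN·m at a=20/3 m (b=L-a=10/3):
  θ_2 = M₀a/EI  [x>a] = 20·(20/3)/200000 = 1/1500 rad
Load 3 — point force P=9 kN at a=6 m (b=L-a=4):
  θ_3 = -Pa²/(2EI)  [x>a] = -9·6²/(2·200000) = -81/100000 rad
Load 4 — applied couple M₀=19 kN·m at a=5 m (b=L-a=5):
  θ_4 = M₀a/EI  [x>a] = 19·5/200000 = 19/40000 rad
Superposition: θ = Σ θ_i = -22033/4800000 rad ≈ -0.004590 rad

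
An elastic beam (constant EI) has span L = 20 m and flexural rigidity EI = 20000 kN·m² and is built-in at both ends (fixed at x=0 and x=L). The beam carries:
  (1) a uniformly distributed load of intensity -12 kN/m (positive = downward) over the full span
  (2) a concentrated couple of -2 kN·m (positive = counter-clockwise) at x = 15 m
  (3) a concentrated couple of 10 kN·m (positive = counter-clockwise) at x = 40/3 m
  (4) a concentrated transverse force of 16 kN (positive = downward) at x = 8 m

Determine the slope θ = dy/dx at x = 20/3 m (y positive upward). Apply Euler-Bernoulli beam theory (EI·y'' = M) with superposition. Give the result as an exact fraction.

θ(20/3) = 68857/2700000 rad

Load 1 — uniform load w=-12 kN/m over full span:
  θ_1 = -wx(L-x)(L-2x)/(12EI) = -(-12)·(20/3)·(20-(20/3))·(20-2·(20/3))/(12·20000) = 4/135 rad
Load 2 — applied couple M₀=-2 kN·m at a=15 m (b=L-a=5):
  θ_2 = (R_Ax²/2 - M_Ax)/EI  [x≤a] with R_A=-9/80, M_A=-5/8 = ((-9/80)·(20/3)²/2 - (-5/8)·(20/3))/20000 = 1/12000 rad
Load 3 — applied couple M₀=10 kN·m at a=40/3 m (b=L-a=20/3):
  θ_3 = (R_Ax²/2 - M_Ax)/EI  [x≤a] with R_A=2/3, M_A=10/3 = ((2/3)·(20/3)²/2 - (10/3)·(20/3))/20000 = -1/2700 rad
Load 4 — point force P=16 kN at a=8 m (b=L-a=12):
  θ_4 = -Pb²x(2aL-(3a+b)x)/(2L³EI)  [x≤a] = -16·12²·(20/3)·(2·8·20-(3·8+12)·(20/3))/(2·20³·20000) = -12/3125 rad
Superposition: θ = Σ θ_i = 68857/2700000 rad ≈ 0.025503 rad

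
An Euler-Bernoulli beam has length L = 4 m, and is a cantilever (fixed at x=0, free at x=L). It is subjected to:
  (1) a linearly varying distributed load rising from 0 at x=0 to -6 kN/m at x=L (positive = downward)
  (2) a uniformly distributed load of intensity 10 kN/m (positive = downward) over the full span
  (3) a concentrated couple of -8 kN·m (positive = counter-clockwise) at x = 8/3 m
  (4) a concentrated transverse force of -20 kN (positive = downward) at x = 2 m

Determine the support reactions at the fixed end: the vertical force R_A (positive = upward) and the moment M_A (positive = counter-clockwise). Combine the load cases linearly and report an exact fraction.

R_A = 8 kN, M_A = 16 kN·m

Load 1 — triangular load w₀=-6 kN/m (0→w₀ over full span):
  R_A = w₀L/2 = (-6)·4/2 = -12 kN
  M_A = w₀L²/3 = (-6)·4²/3 = -32 kN·m
Load 2 — uniform load w=10 kN/m over full span:
  R_A = wL = 10·4 = 40 kN
  M_A = wL²/2 = 10·4²/2 = 80 kN·m
Load 3 — applied couple M₀=-8 kN·m at a=8/3 m (b=L-a=4/3):
  R_A = 0 kN
  M_A = -M₀ = -(-8) = 8 kN·m
Load 4 — point force P=-20 kN at a=2 m (b=L-a=2):
  R_A = P = (-20) = -20 kN
  M_A = Pa = (-20)·2 = -40 kN·m
Superposition: R_A = 8 kN, M_A = 16 kN·m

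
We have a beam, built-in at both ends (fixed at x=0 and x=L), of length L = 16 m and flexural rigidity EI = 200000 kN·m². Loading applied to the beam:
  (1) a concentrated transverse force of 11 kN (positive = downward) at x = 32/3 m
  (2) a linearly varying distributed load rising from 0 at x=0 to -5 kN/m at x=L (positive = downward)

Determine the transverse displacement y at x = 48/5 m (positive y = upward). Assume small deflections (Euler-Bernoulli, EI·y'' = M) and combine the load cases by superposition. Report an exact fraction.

y(48/5) = 11168/9765625 m

Load 1 — point force P=11 kN at a=32/3 m (b=L-a=16/3):
  y_1 = -Pb²x²(3aL-(3a+b)x)/(6L³EI)  [x≤a] = -11·(16/3)²·(48/5)²·(3·(32/3)·16-(3·(32/3)+(16/3))·(48/5))/(6·16³·200000) = -352/390625 m
Load 2 — triangular load w₀=-5 kN/m (0→w₀ over full span):
  y_2 = -w₀x²(L-x)²(x+2L)/(120LEI) = -(-5)·(48/5)²·(16-(48/5))²·((48/5)+2·16)/(120·16·200000) = 19968/9765625 m
Superposition: y = Σ y_i = 11168/9765625 m ≈ 0.001144 m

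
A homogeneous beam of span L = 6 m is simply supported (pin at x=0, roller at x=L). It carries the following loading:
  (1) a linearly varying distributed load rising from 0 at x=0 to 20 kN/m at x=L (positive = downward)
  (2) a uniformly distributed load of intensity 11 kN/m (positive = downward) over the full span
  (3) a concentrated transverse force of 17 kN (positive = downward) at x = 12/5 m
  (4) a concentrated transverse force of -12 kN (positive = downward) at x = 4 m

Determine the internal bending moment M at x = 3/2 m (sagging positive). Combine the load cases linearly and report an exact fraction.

Load 1 — triangular load w₀=20 kN/m (0→w₀ over full span):
  M_1 = w₀Lx/6 - w₀x³/(6L) = 20·6·(3/2)/6 - 20·(3/2)³/(6·6) = 225/8 kN·m
Load 2 — uniform load w=11 kN/m over full span:
  M_2 = wx(L-x)/2 = 11·(3/2)·(6-(3/2))/2 = 297/8 kN·m
Load 3 — point force P=17 kN at a=12/5 m (b=L-a=18/5):
  M_3 = Pbx/L  [x≤a] = 17·(18/5)·(3/2)/6 = 153/10 kN·m
Load 4 — point force P=-12 kN at a=4 m (b=L-a=2):
  M_4 = Pbx/L  [x≤a] = (-12)·2·(3/2)/6 = -6 kN·m
Superposition: M = Σ M_i = 1491/20 kN·m ≈ 74.550000 kN·m

M(3/2) = 1491/20 kN·m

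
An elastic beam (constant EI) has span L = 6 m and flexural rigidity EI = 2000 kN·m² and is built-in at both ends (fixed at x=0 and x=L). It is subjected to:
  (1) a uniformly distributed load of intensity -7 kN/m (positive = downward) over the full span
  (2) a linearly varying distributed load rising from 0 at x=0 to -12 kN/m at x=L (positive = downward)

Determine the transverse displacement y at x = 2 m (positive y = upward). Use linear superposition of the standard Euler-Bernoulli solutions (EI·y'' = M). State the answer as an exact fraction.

Load 1 — uniform load w=-7 kN/m over full span:
  y_1 = -wx²(L-x)²/(24EI) = -(-7)·2²·(6-2)²/(24·2000) = 7/750 m
Load 2 — triangular load w₀=-12 kN/m (0→w₀ over full span):
  y_2 = -w₀x²(L-x)²(x+2L)/(120LEI) = -(-12)·2²·(6-2)²·(2+2·6)/(120·6·2000) = 14/1875 m
Superposition: y = Σ y_i = 21/1250 m ≈ 0.016800 m

y(2) = 21/1250 m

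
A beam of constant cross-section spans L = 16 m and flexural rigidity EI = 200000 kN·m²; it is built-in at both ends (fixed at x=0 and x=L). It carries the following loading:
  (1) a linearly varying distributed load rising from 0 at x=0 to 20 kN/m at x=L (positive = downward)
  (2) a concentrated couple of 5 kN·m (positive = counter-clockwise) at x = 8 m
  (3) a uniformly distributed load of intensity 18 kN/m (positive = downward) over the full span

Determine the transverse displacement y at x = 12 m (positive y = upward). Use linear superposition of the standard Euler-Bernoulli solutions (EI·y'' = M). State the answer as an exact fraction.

Load 1 — triangular load w₀=20 kN/m (0→w₀ over full span):
  y_1 = -w₀x²(L-x)²(x+2L)/(120LEI) = -20·12²·(16-12)²·(12+2·16)/(120·16·200000) = -33/6250 m
Load 2 — applied couple M₀=5 kN·m at a=8 m (b=L-a=8):
  y_2 = (R_Ax³/6 - M_Ax²/2 - M₀(x-a)²/2)/EI  [x>a] with R_A=15/32, M_A=5/4 = ((15/32)·12³/6 - (5/4)·12²/2 - 5·(12-8)²/2)/200000 = 1/40000 m
Load 3 — uniform load w=18 kN/m over full span:
  y_3 = -wx²(L-x)²/(24EI) = -18·12²·(16-12)²/(24·200000) = -27/3125 m
Superposition: y = Σ y_i = -2779/200000 m ≈ -0.013895 m

y(12) = -2779/200000 m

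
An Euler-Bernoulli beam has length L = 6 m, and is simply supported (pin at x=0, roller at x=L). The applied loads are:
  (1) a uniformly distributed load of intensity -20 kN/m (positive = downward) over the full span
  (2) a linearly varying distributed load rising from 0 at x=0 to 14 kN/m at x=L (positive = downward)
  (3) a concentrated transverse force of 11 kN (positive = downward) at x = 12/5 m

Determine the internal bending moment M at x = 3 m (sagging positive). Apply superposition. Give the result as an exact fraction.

Load 1 — uniform load w=-20 kN/m over full span:
  M_1 = wx(L-x)/2 = (-20)·3·(6-3)/2 = -90 kN·m
Load 2 — triangular load w₀=14 kN/m (0→w₀ over full span):
  M_2 = w₀Lx/6 - w₀x³/(6L) = 14·6·3/6 - 14·3³/(6·6) = 63/2 kN·m
Load 3 — point force P=11 kN at a=12/5 m (b=L-a=18/5):
  M_3 = Pa(L-x)/L  [x>a] = 11·(12/5)·(6-3)/6 = 66/5 kN·m
Superposition: M = Σ M_i = -453/10 kN·m ≈ -45.300000 kN·m

M(3) = -453/10 kN·m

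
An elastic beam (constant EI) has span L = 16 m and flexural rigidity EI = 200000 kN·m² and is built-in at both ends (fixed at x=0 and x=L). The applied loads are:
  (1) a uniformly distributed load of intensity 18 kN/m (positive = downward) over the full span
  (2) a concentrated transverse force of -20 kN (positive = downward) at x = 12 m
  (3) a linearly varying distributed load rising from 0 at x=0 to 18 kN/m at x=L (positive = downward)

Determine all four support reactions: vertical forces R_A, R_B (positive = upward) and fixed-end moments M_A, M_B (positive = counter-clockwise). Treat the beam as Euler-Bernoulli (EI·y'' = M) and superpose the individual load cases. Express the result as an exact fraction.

R_A = 7363/40 kN, M_A = 2613/5 kN·m, R_B = 9117/40 kN, M_B = -2847/5 kN·m

Load 1 — uniform load w=18 kN/m over full span:
  R_A = wL/2 = 18·16/2 = 144 kN
  M_A = wL²/12 = 18·16²/12 = 384 kN·m
  R_B = wL/2 = 18·16/2 = 144 kN
  M_B = -wL²/12 = -18·16²/12 = -384 kN·m
Load 2 — point force P=-20 kN at a=12 m (b=L-a=4):
  R_A = Pb²(3a+b)/L³ = (-20)·4²·(3·12+4)/16³ = -25/8 kN
  M_A = Pab²/L² = (-20)·12·4²/16² = -15 kN·m
  R_B = Pa²(a+3b)/L³ = (-20)·12²·(12+3·4)/16³ = -135/8 kN
  M_B = -Pa²b/L² = -(-20)·12²·4/16² = 45 kN·m
Load 3 — triangular load w₀=18 kN/m (0→w₀ over full span):
  R_A = 3w₀L/20 = 3·18·16/20 = 216/5 kN
  M_A = w₀L²/30 = 18·16²/30 = 768/5 kN·m
  R_B = 7w₀L/20 = 7·18·16/20 = 504/5 kN
  M_B = -w₀L²/20 = -18·16²/20 = -1152/5 kN·m
Superposition: R_A = 7363/40 kN, M_A = 2613/5 kN·m, R_B = 9117/40 kN, M_B = -2847/5 kN·m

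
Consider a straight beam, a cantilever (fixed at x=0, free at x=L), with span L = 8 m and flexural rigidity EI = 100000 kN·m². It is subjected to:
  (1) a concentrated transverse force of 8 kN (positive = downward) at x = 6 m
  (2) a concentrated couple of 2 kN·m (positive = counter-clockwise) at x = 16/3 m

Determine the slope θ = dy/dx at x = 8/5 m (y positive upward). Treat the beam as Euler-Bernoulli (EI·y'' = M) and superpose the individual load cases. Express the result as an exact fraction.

θ(8/5) = -99/156250 rad

Load 1 — point force P=8 kN at a=6 m (b=L-a=2):
  θ_1 = -Px(2a-x)/(2EI)  [x≤a] = -8·(8/5)·(2·6-(8/5))/(2·100000) = -52/78125 rad
Load 2 — applied couple M₀=2 kN·m at a=16/3 m (b=L-a=8/3):
  θ_2 = M₀x/EI  [x≤a] = 2·(8/5)/100000 = 1/31250 rad
Superposition: θ = Σ θ_i = -99/156250 rad ≈ -0.000634 rad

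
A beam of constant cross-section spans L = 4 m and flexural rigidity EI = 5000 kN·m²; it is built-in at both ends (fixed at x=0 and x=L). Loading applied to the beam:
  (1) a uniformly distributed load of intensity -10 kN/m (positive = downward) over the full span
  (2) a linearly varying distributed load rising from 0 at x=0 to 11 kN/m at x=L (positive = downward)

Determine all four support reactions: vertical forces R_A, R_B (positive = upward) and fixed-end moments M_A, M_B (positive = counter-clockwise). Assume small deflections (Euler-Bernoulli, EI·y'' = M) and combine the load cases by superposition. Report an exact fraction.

Load 1 — uniform load w=-10 kN/m over full span:
  R_A = wL/2 = (-10)·4/2 = -20 kN
  M_A = wL²/12 = (-10)·4²/12 = -40/3 kN·m
  R_B = wL/2 = (-10)·4/2 = -20 kN
  M_B = -wL²/12 = -(-10)·4²/12 = 40/3 kN·m
Load 2 — triangular load w₀=11 kN/m (0→w₀ over full span):
  R_A = 3w₀L/20 = 3·11·4/20 = 33/5 kN
  M_A = w₀L²/30 = 11·4²/30 = 88/15 kN·m
  R_B = 7w₀L/20 = 7·11·4/20 = 77/5 kN
  M_B = -w₀L²/20 = -11·4²/20 = -44/5 kN·m
Superposition: R_A = -67/5 kN, M_A = -112/15 kN·m, R_B = -23/5 kN, M_B = 68/15 kN·m

R_A = -67/5 kN, M_A = -112/15 kN·m, R_B = -23/5 kN, M_B = 68/15 kN·m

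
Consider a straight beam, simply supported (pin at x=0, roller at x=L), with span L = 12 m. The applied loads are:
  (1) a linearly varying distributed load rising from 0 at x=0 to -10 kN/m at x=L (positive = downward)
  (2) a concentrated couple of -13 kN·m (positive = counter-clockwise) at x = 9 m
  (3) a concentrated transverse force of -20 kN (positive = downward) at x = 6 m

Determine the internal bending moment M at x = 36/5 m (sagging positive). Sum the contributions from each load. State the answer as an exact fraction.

Load 1 — triangular load w₀=-10 kN/m (0→w₀ over full span):
  M_1 = w₀Lx/6 - w₀x³/(6L) = (-10)·12·(36/5)/6 - (-10)·(36/5)³/(6·12) = -2304/25 kN·m
Load 2 — applied couple M₀=-13 kN·m at a=9 m (b=L-a=3):
  M_2 = M₀x/L  [x≤a] = (-13)·(36/5)/12 = -39/5 kN·m
Load 3 — point force P=-20 kN at a=6 m (b=L-a=6):
  M_3 = Pa(L-x)/L  [x>a] = (-20)·6·(12-(36/5))/12 = -48 kN·m
Superposition: M = Σ M_i = -3699/25 kN·m ≈ -147.960000 kN·m

M(36/5) = -3699/25 kN·m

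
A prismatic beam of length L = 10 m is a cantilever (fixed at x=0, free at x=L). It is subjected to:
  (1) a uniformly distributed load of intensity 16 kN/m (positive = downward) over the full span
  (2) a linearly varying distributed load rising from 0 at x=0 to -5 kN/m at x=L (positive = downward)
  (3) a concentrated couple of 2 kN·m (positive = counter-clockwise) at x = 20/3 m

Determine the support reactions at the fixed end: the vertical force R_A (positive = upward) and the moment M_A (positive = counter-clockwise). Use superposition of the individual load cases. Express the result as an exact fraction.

Load 1 — uniform load w=16 kN/m over full span:
  R_A = wL = 16·10 = 160 kN
  M_A = wL²/2 = 16·10²/2 = 800 kN·m
Load 2 — triangular load w₀=-5 kN/m (0→w₀ over full span):
  R_A = w₀L/2 = (-5)·10/2 = -25 kN
  M_A = w₀L²/3 = (-5)·10²/3 = -500/3 kN·m
Load 3 — applied couple M₀=2 kN·m at a=20/3 m (b=L-a=10/3):
  R_A = 0 kN
  M_A = -M₀ = -2 kN·m
Superposition: R_A = 135 kN, M_A = 1894/3 kN·m

R_A = 135 kN, M_A = 1894/3 kN·m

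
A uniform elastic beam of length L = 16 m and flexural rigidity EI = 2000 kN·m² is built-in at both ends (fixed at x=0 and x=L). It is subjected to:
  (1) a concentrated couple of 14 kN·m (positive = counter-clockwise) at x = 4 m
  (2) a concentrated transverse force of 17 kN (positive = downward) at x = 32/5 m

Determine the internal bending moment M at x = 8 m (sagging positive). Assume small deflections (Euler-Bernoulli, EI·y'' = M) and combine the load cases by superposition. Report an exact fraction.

M(8) = 913/50 kN·m

Load 1 — applied couple M₀=14 kN·m at a=4 m (b=L-a=12):
  M_1 = R_Ax - M_A - M₀  [x>a] with R_A=63/64, M_A=-21/8 = (63/64)·8 - (-21/8) - 14 = -7/2 kN·m
Load 2 — point force P=17 kN at a=32/5 m (b=L-a=48/5):
  M_2 = Pa²(a+3b)(L-x)/L³ - Pa²b/L²  [x>a] = 17·(32/5)²·((32/5)+3·(48/5))·(16-8)/16³ - 17·(32/5)²·(48/5)/16² = 544/25 kN·m
Superposition: M = Σ M_i = 913/50 kN·m ≈ 18.260000 kN·m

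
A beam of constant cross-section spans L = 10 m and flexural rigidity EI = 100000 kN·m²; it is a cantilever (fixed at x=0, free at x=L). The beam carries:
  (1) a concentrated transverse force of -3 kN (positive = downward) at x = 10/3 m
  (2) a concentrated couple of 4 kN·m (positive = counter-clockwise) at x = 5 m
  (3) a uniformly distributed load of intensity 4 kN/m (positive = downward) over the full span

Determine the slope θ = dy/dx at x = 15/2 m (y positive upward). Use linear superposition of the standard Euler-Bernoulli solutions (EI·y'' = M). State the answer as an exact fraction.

θ(15/2) = -1487/240000 rad

Load 1 — point force P=-3 kN at a=10/3 m (b=L-a=20/3):
  θ_1 = -Pa²/(2EI)  [x>a] = -(-3)·(10/3)²/(2·100000) = 1/6000 rad
Load 2 — applied couple M₀=4 kN·m at a=5 m (b=L-a=5):
  θ_2 = M₀a/EI  [x>a] = 4·5/100000 = 1/5000 rad
Load 3 — uniform load w=4 kN/m over full span:
  θ_3 = -wx(x²-3Lx+3L²)/(6EI) = -4·(15/2)·((15/2)²-3·10·(15/2)+3·10²)/(6·100000) = -21/3200 rad
Superposition: θ = Σ θ_i = -1487/240000 rad ≈ -0.006196 rad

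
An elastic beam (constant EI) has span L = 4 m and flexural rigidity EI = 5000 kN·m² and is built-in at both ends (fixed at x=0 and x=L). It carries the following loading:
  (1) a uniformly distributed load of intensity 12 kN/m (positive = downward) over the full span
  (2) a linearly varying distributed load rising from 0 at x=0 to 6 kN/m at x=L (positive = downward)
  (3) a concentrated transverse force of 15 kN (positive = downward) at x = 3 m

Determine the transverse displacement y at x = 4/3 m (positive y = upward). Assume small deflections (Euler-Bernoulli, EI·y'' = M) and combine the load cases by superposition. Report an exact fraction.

Load 1 — uniform load w=12 kN/m over full span:
  y_1 = -wx²(L-x)²/(24EI) = -12·(4/3)²·(4-(4/3))²/(24·5000) = -64/50625 m
Load 2 — triangular load w₀=6 kN/m (0→w₀ over full span):
  y_2 = -w₀x²(L-x)²(x+2L)/(120LEI) = -6·(4/3)²·(4-(4/3))²·((4/3)+2·4)/(120·4·5000) = -224/759375 m
Load 3 — point force P=15 kN at a=3 m (b=L-a=1):
  y_3 = -Pb²x²(3aL-(3a+b)x)/(6L³EI)  [x≤a] = -15·1²·(4/3)²·(3·3·4-(3·3+1)·(4/3))/(6·4³·5000) = -17/54000 m
Superposition: y = Σ y_i = -22769/12150000 m ≈ -0.001874 m

y(4/3) = -22769/12150000 m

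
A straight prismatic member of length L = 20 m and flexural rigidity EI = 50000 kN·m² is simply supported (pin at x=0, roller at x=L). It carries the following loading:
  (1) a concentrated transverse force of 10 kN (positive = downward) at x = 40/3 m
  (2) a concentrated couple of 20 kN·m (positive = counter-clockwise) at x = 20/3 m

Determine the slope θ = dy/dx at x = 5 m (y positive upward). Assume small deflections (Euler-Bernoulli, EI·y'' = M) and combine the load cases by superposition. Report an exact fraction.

Load 1 — point force P=10 kN at a=40/3 m (b=L-a=20/3):
  θ_1 = -Pb(L²-b²-3x²)/(6LEI)  [x≤a] = -10·(20/3)·(20²-(20/3)²-3·5²)/(6·20·50000) = -101/32400 rad
Load 2 — applied couple M₀=20 kN·m at a=20/3 m (b=L-a=40/3):
  θ_2 = (M₀x²/(2L)+C₁)/EI  [x≤a] with C₁=M₀(3b²-L²)/(6L)=200/9 = (20·5²/(2·20)+(200/9))/50000 = 1/1440 rad
Superposition: θ = Σ θ_i = -157/64800 rad ≈ -0.002423 rad

θ(5) = -157/64800 rad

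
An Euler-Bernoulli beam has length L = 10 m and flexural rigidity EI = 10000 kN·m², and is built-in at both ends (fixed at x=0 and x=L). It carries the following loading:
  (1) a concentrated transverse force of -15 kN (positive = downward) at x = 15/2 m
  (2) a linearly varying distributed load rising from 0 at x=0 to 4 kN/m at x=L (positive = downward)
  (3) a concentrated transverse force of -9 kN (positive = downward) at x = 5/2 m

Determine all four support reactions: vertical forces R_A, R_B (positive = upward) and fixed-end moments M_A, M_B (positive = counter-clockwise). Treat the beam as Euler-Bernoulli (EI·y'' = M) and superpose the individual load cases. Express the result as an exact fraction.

R_A = -63/16 kN, M_A = -305/48 kN·m, R_B = -1/16 kN, M_B = 85/16 kN·m

Load 1 — point force P=-15 kN at a=15/2 m (b=L-a=5/2):
  R_A = Pb²(3a+b)/L³ = (-15)·(5/2)²·(3·(15/2)+(5/2))/10³ = -75/32 kN
  M_A = Pab²/L² = (-15)·(15/2)·(5/2)²/10² = -225/32 kN·m
  R_B = Pa²(a+3b)/L³ = (-15)·(15/2)²·((15/2)+3·(5/2))/10³ = -405/32 kN
  M_B = -Pa²b/L² = -(-15)·(15/2)²·(5/2)/10² = 675/32 kN·m
Load 2 — triangular load w₀=4 kN/m (0→w₀ over full span):
  R_A = 3w₀L/20 = 3·4·10/20 = 6 kN
  M_A = w₀L²/30 = 4·10²/30 = 40/3 kN·m
  R_B = 7w₀L/20 = 7·4·10/20 = 14 kN
  M_B = -w₀L²/20 = -4·10²/20 = -20 kN·m
Load 3 — point force P=-9 kN at a=5/2 m (b=L-a=15/2):
  R_A = Pb²(3a+b)/L³ = (-9)·(15/2)²·(3·(5/2)+(15/2))/10³ = -243/32 kN
  M_A = Pab²/L² = (-9)·(5/2)·(15/2)²/10² = -405/32 kN·m
  R_B = Pa²(a+3b)/L³ = (-9)·(5/2)²·((5/2)+3·(15/2))/10³ = -45/32 kN
  M_B = -Pa²b/L² = -(-9)·(5/2)²·(15/2)/10² = 135/32 kN·m
Superposition: R_A = -63/16 kN, M_A = -305/48 kN·m, R_B = -1/16 kN, M_B = 85/16 kN·m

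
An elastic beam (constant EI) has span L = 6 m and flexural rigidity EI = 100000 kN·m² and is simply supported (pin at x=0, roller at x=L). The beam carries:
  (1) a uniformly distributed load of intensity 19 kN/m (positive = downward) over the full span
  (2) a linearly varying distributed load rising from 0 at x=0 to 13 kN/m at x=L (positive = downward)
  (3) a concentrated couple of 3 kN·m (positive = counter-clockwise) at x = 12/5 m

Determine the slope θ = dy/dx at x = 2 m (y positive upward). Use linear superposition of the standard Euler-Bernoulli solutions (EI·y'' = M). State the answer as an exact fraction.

θ(2) = -12503/11250000 rad

Load 1 — uniform load w=19 kN/m over full span:
  θ_1 = -w(L³-6Lx²+4x³)/(24EI) = -19·(6³-6·6·2²+4·2³)/(24·100000) = -247/300000 rad
Load 2 — triangular load w₀=13 kN/m (0→w₀ over full span):
  θ_2 = -w₀(7L⁴-30L²x²+15x⁴)/(360LEI) = -13·(7·6⁴-30·6²·2²+15·2⁴)/(360·6·100000) = -169/562500 rad
Load 3 — applied couple M₀=3 kN·m at a=12/5 m (b=L-a=18/5):
  θ_3 = (M₀x²/(2L)+C₁)/EI  [x≤a] with C₁=M₀(3b²-L²)/(6L)=6/25 = (3·2²/(2·6)+(6/25))/100000 = 31/2500000 rad
Superposition: θ = Σ θ_i = -12503/11250000 rad ≈ -0.001111 rad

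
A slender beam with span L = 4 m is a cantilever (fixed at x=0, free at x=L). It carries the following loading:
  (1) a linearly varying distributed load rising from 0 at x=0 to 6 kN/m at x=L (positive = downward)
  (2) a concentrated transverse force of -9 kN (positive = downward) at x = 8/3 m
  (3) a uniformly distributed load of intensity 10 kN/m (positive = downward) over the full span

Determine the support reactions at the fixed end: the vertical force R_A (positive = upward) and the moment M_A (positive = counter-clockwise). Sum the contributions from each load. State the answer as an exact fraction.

R_A = 43 kN, M_A = 88 kN·m

Load 1 — triangular load w₀=6 kN/m (0→w₀ over full span):
  R_A = w₀L/2 = 6·4/2 = 12 kN
  M_A = w₀L²/3 = 6·4²/3 = 32 kN·m
Load 2 — point force P=-9 kN at a=8/3 m (b=L-a=4/3):
  R_A = P = (-9) = -9 kN
  M_A = Pa = (-9)·(8/3) = -24 kN·m
Load 3 — uniform load w=10 kN/m over full span:
  R_A = wL = 10·4 = 40 kN
  M_A = wL²/2 = 10·4²/2 = 80 kN·m
Superposition: R_A = 43 kN, M_A = 88 kN·m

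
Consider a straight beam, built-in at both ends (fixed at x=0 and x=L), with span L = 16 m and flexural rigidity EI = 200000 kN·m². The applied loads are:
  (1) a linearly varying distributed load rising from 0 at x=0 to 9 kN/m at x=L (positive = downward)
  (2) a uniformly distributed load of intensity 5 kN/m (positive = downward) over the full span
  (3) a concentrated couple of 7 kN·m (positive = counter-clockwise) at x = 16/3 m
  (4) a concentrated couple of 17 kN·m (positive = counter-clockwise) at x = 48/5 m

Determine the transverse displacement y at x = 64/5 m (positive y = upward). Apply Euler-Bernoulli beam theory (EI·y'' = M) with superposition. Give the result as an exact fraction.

Load 1 — triangular load w₀=9 kN/m (0→w₀ over full span):
  y_1 = -w₀x²(L-x)²(x+2L)/(120LEI) = -9·(64/5)²·(16-(64/5))²·((64/5)+2·16)/(120·16·200000) = -86016/48828125 m
Load 2 — uniform load w=5 kN/m over full span:
  y_2 = -wx²(L-x)²/(24EI) = -5·(64/5)²·(16-(64/5))²/(24·200000) = -2048/1171875 m
Load 3 — applied couple M₀=7 kN·m at a=16/3 m (b=L-a=32/3):
  y_3 = (R_Ax³/6 - M_Ax²/2 - M₀(x-a)²/2)/EI  [x>a] with R_A=7/12, M_A=0 = ((7/12)·(64/5)³/6 - 0·(64/5)²/2 - 7·((64/5)-(16/3))²/2)/200000 = 154/3515625 m
Load 4 — applied couple M₀=17 kN·m at a=48/5 m (b=L-a=32/5):
  y_4 = (R_Ax³/6 - M_Ax²/2 - M₀(x-a)²/2)/EI  [x>a] with R_A=153/100, M_A=136/25 = ((153/100)·(64/5)³/6 - (136/25)·(64/5)²/2 - 17·((64/5)-(48/5))²/2)/200000 = 102/9765625 m
Superposition: y = Σ y_i = -1518304/439453125 m ≈ -0.003455 m

y(64/5) = -1518304/439453125 m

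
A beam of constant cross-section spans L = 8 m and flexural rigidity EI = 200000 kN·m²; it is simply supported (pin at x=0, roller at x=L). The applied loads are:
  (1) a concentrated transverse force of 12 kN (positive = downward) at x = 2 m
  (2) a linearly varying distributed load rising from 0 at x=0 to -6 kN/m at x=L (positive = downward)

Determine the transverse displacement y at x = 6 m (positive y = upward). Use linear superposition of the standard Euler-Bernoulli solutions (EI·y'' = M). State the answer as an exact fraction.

y(6) = 63/200000 m

Load 1 — point force P=12 kN at a=2 m (b=L-a=6):
  y_1 = -Pa(L-x)(2Lx-a²-x²)/(6LEI)  [x>a] = -12·2·(8-6)·(2·8·6-2²-6²)/(6·8·200000) = -7/25000 m
Load 2 — triangular load w₀=-6 kN/m (0→w₀ over full span):
  y_2 = -w₀x(7L⁴-10L²x²+3x⁴)/(360LEI) = -(-6)·6·(7·8⁴-10·8²·6²+3·6⁴)/(360·8·200000) = 119/200000 m
Superposition: y = Σ y_i = 63/200000 m ≈ 0.000315 m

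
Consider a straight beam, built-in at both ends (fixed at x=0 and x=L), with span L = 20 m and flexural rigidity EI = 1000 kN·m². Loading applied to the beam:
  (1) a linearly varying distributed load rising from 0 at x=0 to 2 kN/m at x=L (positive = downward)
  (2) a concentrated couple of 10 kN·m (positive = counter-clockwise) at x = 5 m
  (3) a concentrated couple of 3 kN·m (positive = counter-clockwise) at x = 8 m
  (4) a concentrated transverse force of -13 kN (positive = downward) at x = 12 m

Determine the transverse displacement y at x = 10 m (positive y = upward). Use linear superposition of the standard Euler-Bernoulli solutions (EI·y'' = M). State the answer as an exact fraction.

Load 1 — triangular load w₀=2 kN/m (0→w₀ over full span):
  y_1 = -w₀x²(L-x)²(x+2L)/(120LEI) = -2·10²·(20-10)²·(10+2·20)/(120·20·1000) = -5/12 m
Load 2 — applied couple M₀=10 kN·m at a=5 m (b=L-a=15):
  y_2 = (R_Ax³/6 - M_Ax²/2 - M₀(x-a)²/2)/EI  [x>a] with R_A=9/16, M_A=-15/8 = ((9/16)·10³/6 - (-15/8)·10²/2 - 10·(10-5)²/2)/1000 = 1/16 m
Load 3 — applied couple M₀=3 kN·m at a=8 m (b=L-a=12):
  y_3 = (R_Ax³/6 - M_Ax²/2 - M₀(x-a)²/2)/EI  [x>a] with R_A=27/125, M_A=9/25 = ((27/125)·10³/6 - (9/25)·10²/2 - 3·(10-8)²/2)/1000 = 3/250 m
Load 4 — point force P=-13 kN at a=12 m (b=L-a=8):
  y_4 = -Pb²x²(3aL-(3a+b)x)/(6L³EI)  [x≤a] = -(-13)·8²·10²·(3·12·20-(3·12+8)·10)/(6·20³·1000) = 182/375 m
Superposition: y = Σ y_i = 859/6000 m ≈ 0.143167 m

y(10) = 859/6000 m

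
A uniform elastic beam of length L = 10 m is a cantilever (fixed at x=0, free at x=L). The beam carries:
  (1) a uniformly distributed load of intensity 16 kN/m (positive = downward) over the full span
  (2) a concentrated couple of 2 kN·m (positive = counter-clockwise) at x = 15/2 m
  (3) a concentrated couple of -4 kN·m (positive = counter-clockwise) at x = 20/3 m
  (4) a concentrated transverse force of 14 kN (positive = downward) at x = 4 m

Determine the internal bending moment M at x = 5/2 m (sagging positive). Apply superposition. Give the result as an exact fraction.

M(5/2) = -473 kN·m

Load 1 — uniform load w=16 kN/m over full span:
  M_1 = -w(L-x)²/2 = -16·(10-(5/2))²/2 = -450 kN·m
Load 2 — applied couple M₀=2 kN·m at a=15/2 m (b=L-a=5/2):
  M_2 = M₀  [x≤a] = 2 = 2 kN·m
Load 3 — applied couple M₀=-4 kN·m at a=20/3 m (b=L-a=10/3):
  M_3 = M₀  [x≤a] = (-4) = -4 kN·m
Load 4 — point force P=14 kN at a=4 m (b=L-a=6):
  M_4 = -P(a-x)  [x≤a] = -14·(4-(5/2)) = -21 kN·m
Superposition: M = Σ M_i = -473 kN·m ≈ -473.000000 kN·m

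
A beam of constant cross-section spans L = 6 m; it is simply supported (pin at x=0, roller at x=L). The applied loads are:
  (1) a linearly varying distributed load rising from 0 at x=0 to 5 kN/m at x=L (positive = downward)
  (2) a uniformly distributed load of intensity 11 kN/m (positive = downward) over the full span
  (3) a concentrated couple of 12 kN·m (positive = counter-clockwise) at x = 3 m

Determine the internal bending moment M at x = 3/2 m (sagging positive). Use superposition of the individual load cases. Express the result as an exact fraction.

M(3/2) = 1509/32 kN·m

Load 1 — triangular load w₀=5 kN/m (0→w₀ over full span):
  M_1 = w₀Lx/6 - w₀x³/(6L) = 5·6·(3/2)/6 - 5·(3/2)³/(6·6) = 225/32 kN·m
Load 2 — uniform load w=11 kN/m over full span:
  M_2 = wx(L-x)/2 = 11·(3/2)·(6-(3/2))/2 = 297/8 kN·m
Load 3 — applied couple M₀=12 kN·m at a=3 m (b=L-a=3):
  M_3 = M₀x/L  [x≤a] = 12·(3/2)/6 = 3 kN·m
Superposition: M = Σ M_i = 1509/32 kN·m ≈ 47.156250 kN·m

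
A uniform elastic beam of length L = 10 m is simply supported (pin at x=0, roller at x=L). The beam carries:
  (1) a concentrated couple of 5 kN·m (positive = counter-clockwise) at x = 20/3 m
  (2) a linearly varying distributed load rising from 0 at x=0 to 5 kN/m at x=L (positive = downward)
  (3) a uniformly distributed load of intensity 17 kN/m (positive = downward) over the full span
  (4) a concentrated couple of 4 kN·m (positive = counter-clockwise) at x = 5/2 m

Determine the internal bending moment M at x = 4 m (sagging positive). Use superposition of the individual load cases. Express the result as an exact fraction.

Load 1 — applied couple M₀=5 kN·m at a=20/3 m (b=L-a=10/3):
  M_1 = M₀x/L  [x≤a] = 5·4/10 = 2 kN·m
Load 2 — triangular load w₀=5 kN/m (0→w₀ over full span):
  M_2 = w₀Lx/6 - w₀x³/(6L) = 5·10·4/6 - 5·4³/(6·10) = 28 kN·m
Load 3 — uniform load w=17 kN/m over full span:
  M_3 = wx(L-x)/2 = 17·4·(10-4)/2 = 204 kN·m
Load 4 — applied couple M₀=4 kN·m at a=5/2 m (b=L-a=15/2):
  M_4 = M₀x/L - M₀  [x>a] = 4·4/10 - 4 = -12/5 kN·m
Superposition: M = Σ M_i = 1158/5 kN·m ≈ 231.600000 kN·m

M(4) = 1158/5 kN·m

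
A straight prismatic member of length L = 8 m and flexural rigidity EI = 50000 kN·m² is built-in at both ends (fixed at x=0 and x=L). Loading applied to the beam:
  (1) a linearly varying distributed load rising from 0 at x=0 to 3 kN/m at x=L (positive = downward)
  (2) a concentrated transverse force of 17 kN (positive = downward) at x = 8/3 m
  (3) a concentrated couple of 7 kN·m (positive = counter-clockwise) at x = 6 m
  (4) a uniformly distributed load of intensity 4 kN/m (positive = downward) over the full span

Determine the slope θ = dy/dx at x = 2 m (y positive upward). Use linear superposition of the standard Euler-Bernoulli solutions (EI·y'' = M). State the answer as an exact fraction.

Load 1 — triangular load w₀=3 kN/m (0→w₀ over full span):
  θ_1 = -w₀(2x(L-x)(L-2x)(x+2L)+x²(L-x)²)/(120LEI) = -3·(2·2·(8-2)·(8-2·2)·(2+2·8)+2²·(8-2)²)/(120·8·50000) = -117/1000000 rad
Load 2 — point force P=17 kN at a=8/3 m (b=L-a=16/3):
  θ_2 = -Pb²x(2aL-(3a+b)x)/(2L³EI)  [x≤a] = -17·(16/3)²·2·(2·(8/3)·8-(3·(8/3)+(16/3))·2)/(2·8³·50000) = -17/56250 rad
Load 3 — applied couple M₀=7 kN·m at a=6 m (b=L-a=2):
  θ_3 = (R_Ax²/2 - M_Ax)/EI  [x≤a] with R_A=63/64, M_A=35/16 = ((63/64)·2²/2 - (35/16)·2)/50000 = -77/1600000 rad
Load 4 — uniform load w=4 kN/m over full span:
  θ_4 = -wx(L-x)(L-2x)/(12EI) = -4·2·(8-2)·(8-2·2)/(12·50000) = -1/3125 rad
Superposition: θ = Σ θ_i = -56689/72000000 rad ≈ -0.000787 rad

θ(2) = -56689/72000000 rad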